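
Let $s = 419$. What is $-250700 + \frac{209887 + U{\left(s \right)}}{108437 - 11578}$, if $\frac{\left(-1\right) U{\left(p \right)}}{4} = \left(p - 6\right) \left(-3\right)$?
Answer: $- \frac{24282336457}{96859} \approx -2.507 \cdot 10^{5}$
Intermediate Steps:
$U{\left(p \right)} = -72 + 12 p$ ($U{\left(p \right)} = - 4 \left(p - 6\right) \left(-3\right) = - 4 \left(-6 + p\right) \left(-3\right) = - 4 \left(18 - 3 p\right) = -72 + 12 p$)
$-250700 + \frac{209887 + U{\left(s \right)}}{108437 - 11578} = -250700 + \frac{209887 + \left(-72 + 12 \cdot 419\right)}{108437 - 11578} = -250700 + \frac{209887 + \left(-72 + 5028\right)}{96859} = -250700 + \left(209887 + 4956\right) \frac{1}{96859} = -250700 + 214843 \cdot \frac{1}{96859} = -250700 + \frac{214843}{96859} = - \frac{24282336457}{96859}$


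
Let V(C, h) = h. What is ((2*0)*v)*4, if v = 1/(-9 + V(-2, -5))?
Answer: 0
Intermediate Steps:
v = -1/14 (v = 1/(-9 - 5) = 1/(-14) = -1/14 ≈ -0.071429)
((2*0)*v)*4 = ((2*0)*(-1/14))*4 = (0*(-1/14))*4 = 0*4 = 0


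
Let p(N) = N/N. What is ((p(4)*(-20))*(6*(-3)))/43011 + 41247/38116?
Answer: 198644053/182156364 ≈ 1.0905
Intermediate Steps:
p(N) = 1
((p(4)*(-20))*(6*(-3)))/43011 + 41247/38116 = ((1*(-20))*(6*(-3)))/43011 + 41247/38116 = -20*(-18)*(1/43011) + 41247*(1/38116) = 360*(1/43011) + 41247/38116 = 40/4779 + 41247/38116 = 198644053/182156364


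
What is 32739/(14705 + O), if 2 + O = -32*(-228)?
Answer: 10913/7333 ≈ 1.4882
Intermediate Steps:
O = 7294 (O = -2 - 32*(-228) = -2 + 7296 = 7294)
32739/(14705 + O) = 32739/(14705 + 7294) = 32739/21999 = 32739*(1/21999) = 10913/7333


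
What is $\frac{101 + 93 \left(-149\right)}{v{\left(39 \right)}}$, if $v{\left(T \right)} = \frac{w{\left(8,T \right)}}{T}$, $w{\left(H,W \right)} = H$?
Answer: $- \frac{134121}{2} \approx -67061.0$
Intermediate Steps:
$v{\left(T \right)} = \frac{8}{T}$
$\frac{101 + 93 \left(-149\right)}{v{\left(39 \right)}} = \frac{101 + 93 \left(-149\right)}{8 \cdot \frac{1}{39}} = \frac{101 - 13857}{8 \cdot \frac{1}{39}} = - \frac{13756}{\frac{8}{39}} = \left(-13756\right) \frac{39}{8} = - \frac{134121}{2}$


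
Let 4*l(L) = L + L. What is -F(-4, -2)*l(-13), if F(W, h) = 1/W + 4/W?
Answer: -65/8 ≈ -8.1250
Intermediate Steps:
l(L) = L/2 (l(L) = (L + L)/4 = (2*L)/4 = L/2)
F(W, h) = 5/W (F(W, h) = 1/W + 4/W = 5/W)
-F(-4, -2)*l(-13) = -5/(-4)*(½)*(-13) = -5*(-¼)*(-13)/2 = -(-5)*(-13)/(4*2) = -1*65/8 = -65/8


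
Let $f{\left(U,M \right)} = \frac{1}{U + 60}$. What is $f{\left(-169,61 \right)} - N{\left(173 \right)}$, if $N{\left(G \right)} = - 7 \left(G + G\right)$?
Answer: $\frac{263997}{109} \approx 2422.0$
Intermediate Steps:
$N{\left(G \right)} = - 14 G$ ($N{\left(G \right)} = - 7 \cdot 2 G = - 14 G$)
$f{\left(U,M \right)} = \frac{1}{60 + U}$
$f{\left(-169,61 \right)} - N{\left(173 \right)} = \frac{1}{60 - 169} - \left(-14\right) 173 = \frac{1}{-109} - -2422 = - \frac{1}{109} + 2422 = \frac{263997}{109}$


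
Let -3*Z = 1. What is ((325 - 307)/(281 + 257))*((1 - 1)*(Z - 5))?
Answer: 0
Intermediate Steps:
Z = -1/3 (Z = -1/3*1 = -1/3 ≈ -0.33333)
((325 - 307)/(281 + 257))*((1 - 1)*(Z - 5)) = ((325 - 307)/(281 + 257))*((1 - 1)*(-1/3 - 5)) = (18/538)*(0*(-16/3)) = (18*(1/538))*0 = (9/269)*0 = 0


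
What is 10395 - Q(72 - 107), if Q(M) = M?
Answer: 10430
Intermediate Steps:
10395 - Q(72 - 107) = 10395 - (72 - 107) = 10395 - 1*(-35) = 10395 + 35 = 10430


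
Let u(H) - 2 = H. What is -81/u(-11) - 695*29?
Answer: -20146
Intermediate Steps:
u(H) = 2 + H
-81/u(-11) - 695*29 = -81/(2 - 11) - 695*29 = -81/(-9) - 139*145 = -81*(-⅑) - 20155 = 9 - 20155 = -20146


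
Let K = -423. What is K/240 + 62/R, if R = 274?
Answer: -16837/10960 ≈ -1.5362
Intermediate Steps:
K/240 + 62/R = -423/240 + 62/274 = -423*1/240 + 62*(1/274) = -141/80 + 31/137 = -16837/10960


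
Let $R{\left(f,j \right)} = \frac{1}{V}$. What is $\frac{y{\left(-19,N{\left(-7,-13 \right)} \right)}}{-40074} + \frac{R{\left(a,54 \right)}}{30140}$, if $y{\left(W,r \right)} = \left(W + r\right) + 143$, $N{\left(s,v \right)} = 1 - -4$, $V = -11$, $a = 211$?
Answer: $- \frac{7134789}{2214355660} \approx -0.0032221$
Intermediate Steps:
$R{\left(f,j \right)} = - \frac{1}{11}$ ($R{\left(f,j \right)} = \frac{1}{-11} = - \frac{1}{11}$)
$N{\left(s,v \right)} = 5$ ($N{\left(s,v \right)} = 1 + 4 = 5$)
$y{\left(W,r \right)} = 143 + W + r$
$\frac{y{\left(-19,N{\left(-7,-13 \right)} \right)}}{-40074} + \frac{R{\left(a,54 \right)}}{30140} = \frac{143 - 19 + 5}{-40074} - \frac{1}{11 \cdot 30140} = 129 \left(- \frac{1}{40074}\right) - \frac{1}{331540} = - \frac{43}{13358} - \frac{1}{331540} = - \frac{7134789}{2214355660}$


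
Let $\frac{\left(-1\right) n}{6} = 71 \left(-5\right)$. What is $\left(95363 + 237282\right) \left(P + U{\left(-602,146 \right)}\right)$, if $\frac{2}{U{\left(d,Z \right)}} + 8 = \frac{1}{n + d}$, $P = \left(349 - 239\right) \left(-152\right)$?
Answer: $- \frac{67983196204320}{12223} \approx -5.5619 \cdot 10^{9}$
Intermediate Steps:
$n = 2130$ ($n = - 6 \cdot 71 \left(-5\right) = \left(-6\right) \left(-355\right) = 2130$)
$P = -16720$ ($P = 110 \left(-152\right) = -16720$)
$U{\left(d,Z \right)} = \frac{2}{-8 + \frac{1}{2130 + d}}$
$\left(95363 + 237282\right) \left(P + U{\left(-602,146 \right)}\right) = \left(95363 + 237282\right) \left(-16720 + \frac{2 \left(-2130 - -602\right)}{17039 + 8 \left(-602\right)}\right) = 332645 \left(-16720 + \frac{2 \left(-2130 + 602\right)}{17039 - 4816}\right) = 332645 \left(-16720 + 2 \cdot \frac{1}{12223} \left(-1528\right)\right) = 332645 \left(-16720 - \frac{3056}{12223}\right) = 332645 \left(- \frac{204371616}{12223}\right) = - \frac{67983196204320}{12223}$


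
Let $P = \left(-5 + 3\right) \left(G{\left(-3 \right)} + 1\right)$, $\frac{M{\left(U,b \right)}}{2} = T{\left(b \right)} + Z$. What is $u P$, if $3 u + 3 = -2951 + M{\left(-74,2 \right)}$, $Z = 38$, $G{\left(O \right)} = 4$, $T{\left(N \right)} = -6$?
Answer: $\frac{28900}{3} \approx 9633.3$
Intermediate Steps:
$M{\left(U,b \right)} = 64$ ($M{\left(U,b \right)} = 2 \left(-6 + 38\right) = 2 \cdot 32 = 64$)
$u = - \frac{2890}{3}$ ($u = -1 + \frac{-2951 + 64}{3} = -1 + \frac{1}{3} \left(-2887\right) = -1 - \frac{2887}{3} = - \frac{2890}{3} \approx -963.33$)
$P = -10$ ($P = \left(-5 + 3\right) \left(4 + 1\right) = \left(-2\right) 5 = -10$)
$u P = \left(- \frac{2890}{3}\right) \left(-10\right) = \frac{28900}{3}$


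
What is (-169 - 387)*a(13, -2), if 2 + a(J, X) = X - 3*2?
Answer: 5560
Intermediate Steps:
a(J, X) = -8 + X (a(J, X) = -2 + (X - 3*2) = -2 + (X - 6) = -2 + (-6 + X) = -8 + X)
(-169 - 387)*a(13, -2) = (-169 - 387)*(-8 - 2) = -556*(-10) = 5560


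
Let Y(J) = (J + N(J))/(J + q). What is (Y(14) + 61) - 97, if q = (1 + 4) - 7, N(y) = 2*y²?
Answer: -13/6 ≈ -2.1667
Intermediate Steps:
q = -2 (q = 5 - 7 = -2)
Y(J) = (J + 2*J²)/(-2 + J) (Y(J) = (J + 2*J²)/(J - 2) = (J + 2*J²)/(-2 + J))
(Y(14) + 61) - 97 = (14*(1 + 2*14)/(-2 + 14) + 61) - 97 = (14*(1 + 28)/12 + 61) - 97 = (14*(1/12)*29 + 61) - 97 = (203/6 + 61) - 97 = 569/6 - 97 = -13/6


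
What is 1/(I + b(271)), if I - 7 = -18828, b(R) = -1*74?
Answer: -1/18895 ≈ -5.2924e-5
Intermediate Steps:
b(R) = -74
I = -18821 (I = 7 - 18828 = -18821)
1/(I + b(271)) = 1/(-18821 - 74) = 1/(-18895) = -1/18895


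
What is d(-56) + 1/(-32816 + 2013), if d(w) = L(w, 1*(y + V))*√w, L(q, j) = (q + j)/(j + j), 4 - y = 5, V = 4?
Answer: -1/30803 - 53*I*√14/3 ≈ -3.2464e-5 - 66.103*I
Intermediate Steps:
y = -1 (y = 4 - 1*5 = 4 - 5 = -1)
L(q, j) = (j + q)/(2*j) (L(q, j) = (j + q)/((2*j)) = (j + q)*(1/(2*j)) = (j + q)/(2*j))
d(w) = √w*(½ + w/6) (d(w) = ((1*(-1 + 4) + w)/(2*((1*(-1 + 4)))))*√w = ((1*3 + w)/(2*((1*3))))*√w = ((½)*(3 + w)/3)*√w = ((½)*(⅓)*(3 + w))*√w = (½ + w/6)*√w = √w*(½ + w/6))
d(-56) + 1/(-32816 + 2013) = √(-56)*(3 - 56)/6 + 1/(-32816 + 2013) = (⅙)*(2*I*√14)*(-53) + 1/(-30803) = -53*I*√14/3 - 1/30803 = -1/30803 - 53*I*√14/3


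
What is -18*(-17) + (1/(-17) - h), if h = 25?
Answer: 4776/17 ≈ 280.94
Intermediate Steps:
-18*(-17) + (1/(-17) - h) = -18*(-17) + (1/(-17) - 1*25) = 306 + (-1/17 - 25) = 306 - 426/17 = 4776/17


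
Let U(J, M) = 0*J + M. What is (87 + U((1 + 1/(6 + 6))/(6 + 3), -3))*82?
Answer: 6888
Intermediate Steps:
U(J, M) = M (U(J, M) = 0 + M = M)
(87 + U((1 + 1/(6 + 6))/(6 + 3), -3))*82 = (87 - 3)*82 = 84*82 = 6888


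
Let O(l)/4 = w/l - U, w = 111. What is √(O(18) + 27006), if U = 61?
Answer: 14*√1230/3 ≈ 163.67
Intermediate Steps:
O(l) = -244 + 444/l (O(l) = 4*(111/l - 1*61) = 4*(111/l - 61) = 4*(-61 + 111/l) = -244 + 444/l)
√(O(18) + 27006) = √((-244 + 444/18) + 27006) = √((-244 + 444*(1/18)) + 27006) = √((-244 + 74/3) + 27006) = √(-658/3 + 27006) = √(80360/3) = 14*√1230/3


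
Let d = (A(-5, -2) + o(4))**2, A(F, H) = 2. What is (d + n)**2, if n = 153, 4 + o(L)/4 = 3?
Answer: 24649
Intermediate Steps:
o(L) = -4 (o(L) = -16 + 4*3 = -16 + 12 = -4)
d = 4 (d = (2 - 4)**2 = (-2)**2 = 4)
(d + n)**2 = (4 + 153)**2 = 157**2 = 24649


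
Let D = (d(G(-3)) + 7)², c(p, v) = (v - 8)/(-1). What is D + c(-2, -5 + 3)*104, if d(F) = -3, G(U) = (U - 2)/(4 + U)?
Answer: 1056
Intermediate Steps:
G(U) = (-2 + U)/(4 + U)
c(p, v) = 8 - v (c(p, v) = (-8 + v)*(-1) = 8 - v)
D = 16 (D = (-3 + 7)² = 4² = 16)
D + c(-2, -5 + 3)*104 = 16 + (8 - (-5 + 3))*104 = 16 + (8 - 1*(-2))*104 = 16 + (8 + 2)*104 = 16 + 10*104 = 16 + 1040 = 1056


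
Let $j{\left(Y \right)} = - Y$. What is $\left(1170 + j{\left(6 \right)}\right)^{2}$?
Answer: $1354896$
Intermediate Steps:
$\left(1170 + j{\left(6 \right)}\right)^{2} = \left(1170 - 6\right)^{2} = 1164^{2} = 1354896$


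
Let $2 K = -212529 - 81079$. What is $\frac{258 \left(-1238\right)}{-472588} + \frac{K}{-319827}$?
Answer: $\frac{42882957965}{37786600569} \approx 1.1349$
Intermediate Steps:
$K = -146804$ ($K = \frac{-212529 - 81079}{2} = \frac{1}{2} \left(-293608\right) = -146804$)
$\frac{258 \left(-1238\right)}{-472588} + \frac{K}{-319827} = \frac{258 \left(-1238\right)}{-472588} - \frac{146804}{-319827} = \left(-319404\right) \left(- \frac{1}{472588}\right) - - \frac{146804}{319827} = \frac{79851}{118147} + \frac{146804}{319827} = \frac{42882957965}{37786600569}$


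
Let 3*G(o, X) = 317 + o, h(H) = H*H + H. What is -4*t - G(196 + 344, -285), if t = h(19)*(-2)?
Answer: 8263/3 ≈ 2754.3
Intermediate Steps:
h(H) = H + H² (h(H) = H² + H = H + H²)
G(o, X) = 317/3 + o/3 (G(o, X) = (317 + o)/3 = 317/3 + o/3)
t = -760 (t = (19*(1 + 19))*(-2) = (19*20)*(-2) = 380*(-2) = -760)
-4*t - G(196 + 344, -285) = -4*(-760) - (317/3 + (196 + 344)/3) = 3040 - (317/3 + (⅓)*540) = 3040 - (317/3 + 180) = 3040 - 1*857/3 = 3040 - 857/3 = 8263/3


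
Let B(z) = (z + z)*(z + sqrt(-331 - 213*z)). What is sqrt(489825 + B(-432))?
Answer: 3*sqrt(95897 - 96*sqrt(91685)) ≈ 775.54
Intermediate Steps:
B(z) = 2*z*(z + sqrt(-331 - 213*z)) (B(z) = (2*z)*(z + sqrt(-331 - 213*z)) = 2*z*(z + sqrt(-331 - 213*z)))
sqrt(489825 + B(-432)) = sqrt(489825 + 2*(-432)*(-432 + sqrt(-331 - 213*(-432)))) = sqrt(489825 + 2*(-432)*(-432 + sqrt(-331 + 92016))) = sqrt(489825 + 2*(-432)*(-432 + sqrt(91685))) = sqrt(489825 + (373248 - 864*sqrt(91685))) = sqrt(863073 - 864*sqrt(91685))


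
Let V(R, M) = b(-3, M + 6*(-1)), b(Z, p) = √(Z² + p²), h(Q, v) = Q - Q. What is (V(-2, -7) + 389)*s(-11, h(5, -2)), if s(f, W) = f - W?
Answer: -4279 - 11*√178 ≈ -4425.8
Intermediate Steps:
h(Q, v) = 0
V(R, M) = √(9 + (-6 + M)²) (V(R, M) = √((-3)² + (M + 6*(-1))²) = √(9 + (M - 6)²) = √(9 + (-6 + M)²))
(V(-2, -7) + 389)*s(-11, h(5, -2)) = (√(9 + (-6 - 7)²) + 389)*(-11 - 1*0) = (√(9 + (-13)²) + 389)*(-11 + 0) = (√(9 + 169) + 389)*(-11) = (√178 + 389)*(-11) = (389 + √178)*(-11) = -4279 - 11*√178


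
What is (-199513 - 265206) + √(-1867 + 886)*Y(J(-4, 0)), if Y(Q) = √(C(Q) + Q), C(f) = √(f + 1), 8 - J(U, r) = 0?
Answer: -464719 + 3*I*√1199 ≈ -4.6472e+5 + 103.88*I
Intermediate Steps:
J(U, r) = 8 (J(U, r) = 8 - 1*0 = 8 + 0 = 8)
C(f) = √(1 + f)
Y(Q) = √(Q + √(1 + Q)) (Y(Q) = √(√(1 + Q) + Q) = √(Q + √(1 + Q)))
(-199513 - 265206) + √(-1867 + 886)*Y(J(-4, 0)) = (-199513 - 265206) + √(-1867 + 886)*√(8 + √(1 + 8)) = -464719 + √(-981)*√(8 + √9) = -464719 + (3*I*√109)*√(8 + 3) = -464719 + (3*I*√109)*√11 = -464719 + 3*I*√1199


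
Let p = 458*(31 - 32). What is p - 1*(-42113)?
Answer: 41655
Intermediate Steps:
p = -458 (p = 458*(-1) = -458)
p - 1*(-42113) = -458 - 1*(-42113) = -458 + 42113 = 41655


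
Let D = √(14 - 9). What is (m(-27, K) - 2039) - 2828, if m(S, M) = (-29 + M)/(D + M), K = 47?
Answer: -5363011/1102 - 9*√5/1102 ≈ -4866.6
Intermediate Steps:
D = √5 ≈ 2.2361
m(S, M) = (-29 + M)/(M + √5) (m(S, M) = (-29 + M)/(√5 + M) = (-29 + M)/(M + √5))
(m(-27, K) - 2039) - 2828 = ((-29 + 47)/(47 + √5) - 2039) - 2828 = (18/(47 + √5) - 2039) - 2828 = (-2039 + 18/(47 + √5)) - 2828 = -4867 + 18/(47 + √5)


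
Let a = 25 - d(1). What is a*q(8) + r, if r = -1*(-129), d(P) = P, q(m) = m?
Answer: 321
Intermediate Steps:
r = 129
a = 24 (a = 25 - 1*1 = 25 - 1 = 24)
a*q(8) + r = 24*8 + 129 = 192 + 129 = 321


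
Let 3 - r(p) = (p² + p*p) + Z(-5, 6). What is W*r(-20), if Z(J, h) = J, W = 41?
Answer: -32472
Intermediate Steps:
r(p) = 8 - 2*p² (r(p) = 3 - ((p² + p*p) - 5) = 3 - ((p² + p²) - 5) = 3 - (2*p² - 5) = 3 - (-5 + 2*p²) = 3 + (5 - 2*p²) = 8 - 2*p²)
W*r(-20) = 41*(8 - 2*(-20)²) = 41*(8 - 2*400) = 41*(8 - 800) = 41*(-792) = -32472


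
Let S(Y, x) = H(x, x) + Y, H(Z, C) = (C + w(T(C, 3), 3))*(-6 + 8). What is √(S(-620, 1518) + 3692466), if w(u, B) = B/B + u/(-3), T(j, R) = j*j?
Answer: 6*√59963 ≈ 1469.2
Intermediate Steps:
T(j, R) = j²
w(u, B) = 1 - u/3 (w(u, B) = 1 + u*(-⅓) = 1 - u/3)
H(Z, C) = 2 + 2*C - 2*C²/3 (H(Z, C) = (C + (1 - C²/3))*(-6 + 8) = (1 + C - C²/3)*2 = 2 + 2*C - 2*C²/3)
S(Y, x) = 2 + Y + 2*x - 2*x²/3 (S(Y, x) = (2 + 2*x - 2*x²/3) + Y = 2 + Y + 2*x - 2*x²/3)
√(S(-620, 1518) + 3692466) = √((2 - 620 + 2*1518 - ⅔*1518²) + 3692466) = √((2 - 620 + 3036 - ⅔*2304324) + 3692466) = √((2 - 620 + 3036 - 1536216) + 3692466) = √(-1533798 + 3692466) = √2158668 = 6*√59963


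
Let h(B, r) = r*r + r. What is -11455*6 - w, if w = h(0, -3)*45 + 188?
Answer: -69188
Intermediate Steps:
h(B, r) = r + r² (h(B, r) = r² + r = r + r²)
w = 458 (w = -3*(1 - 3)*45 + 188 = -3*(-2)*45 + 188 = 6*45 + 188 = 270 + 188 = 458)
-11455*6 - w = -11455*6 - 1*458 = -68730 - 458 = -69188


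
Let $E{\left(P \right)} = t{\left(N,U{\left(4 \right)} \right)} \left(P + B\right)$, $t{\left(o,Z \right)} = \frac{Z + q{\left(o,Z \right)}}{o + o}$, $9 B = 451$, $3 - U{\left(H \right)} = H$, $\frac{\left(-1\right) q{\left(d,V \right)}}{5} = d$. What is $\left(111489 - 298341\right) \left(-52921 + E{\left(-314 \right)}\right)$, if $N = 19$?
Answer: $9763826692$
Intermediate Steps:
$q{\left(d,V \right)} = - 5 d$
$U{\left(H \right)} = 3 - H$
$B = \frac{451}{9}$ ($B = \frac{1}{9} \cdot 451 = \frac{451}{9} \approx 50.111$)
$t{\left(o,Z \right)} = \frac{Z - 5 o}{2 o}$ ($t{\left(o,Z \right)} = \frac{Z - 5 o}{o + o} = \frac{Z - 5 o}{2 o}$)
$E{\left(P \right)} = - \frac{7216}{57} - \frac{48 P}{19}$ ($E{\left(P \right)} = \frac{\left(3 - 4\right) - 95}{2 \cdot 19} \left(P + \frac{451}{9}\right) = \frac{1}{2} \cdot \frac{1}{19} \left(\left(3 - 4\right) - 95\right) \left(\frac{451}{9} + P\right) = \frac{1}{2} \cdot \frac{1}{19} \left(-1 - 95\right) \left(\frac{451}{9} + P\right) = \frac{1}{2} \cdot \frac{1}{19} \left(-96\right) \left(\frac{451}{9} + P\right) = - \frac{48 \left(\frac{451}{9} + P\right)}{19} = - \frac{7216}{57} - \frac{48 P}{19}$)
$\left(111489 - 298341\right) \left(-52921 + E{\left(-314 \right)}\right) = \left(111489 - 298341\right) \left(-52921 - - \frac{2000}{3}\right) = - 186852 \left(-52921 + \left(- \frac{7216}{57} + \frac{15072}{19}\right)\right) = - 186852 \left(-52921 + \frac{2000}{3}\right) = \left(-186852\right) \left(- \frac{156763}{3}\right) = 9763826692$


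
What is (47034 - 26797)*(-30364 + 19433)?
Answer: -221210647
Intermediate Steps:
(47034 - 26797)*(-30364 + 19433) = 20237*(-10931) = -221210647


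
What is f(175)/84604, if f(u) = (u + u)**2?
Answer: 30625/21151 ≈ 1.4479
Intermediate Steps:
f(u) = 4*u**2 (f(u) = (2*u)**2 = 4*u**2)
f(175)/84604 = (4*175**2)/84604 = (4*30625)*(1/84604) = 122500*(1/84604) = 30625/21151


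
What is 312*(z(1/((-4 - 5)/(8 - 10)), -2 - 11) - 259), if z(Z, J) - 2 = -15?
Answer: -84864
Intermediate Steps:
z(Z, J) = -13 (z(Z, J) = 2 - 15 = -13)
312*(z(1/((-4 - 5)/(8 - 10)), -2 - 11) - 259) = 312*(-13 - 259) = 312*(-272) = -84864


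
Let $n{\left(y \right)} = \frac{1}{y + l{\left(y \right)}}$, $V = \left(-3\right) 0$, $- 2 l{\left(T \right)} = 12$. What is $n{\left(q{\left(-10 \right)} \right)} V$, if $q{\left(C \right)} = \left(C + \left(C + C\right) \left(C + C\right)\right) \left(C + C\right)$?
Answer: $0$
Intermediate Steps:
$l{\left(T \right)} = -6$ ($l{\left(T \right)} = \left(- \frac{1}{2}\right) 12 = -6$)
$q{\left(C \right)} = 2 C \left(C + 4 C^{2}\right)$ ($q{\left(C \right)} = \left(C + 2 C 2 C\right) 2 C = \left(C + 4 C^{2}\right) 2 C = 2 C \left(C + 4 C^{2}\right)$)
$V = 0$
$n{\left(y \right)} = \frac{1}{-6 + y}$ ($n{\left(y \right)} = \frac{1}{y - 6} = \frac{1}{-6 + y}$)
$n{\left(q{\left(-10 \right)} \right)} V = \frac{1}{-6 + \left(-10\right)^{2} \left(2 + 8 \left(-10\right)\right)} 0 = \frac{1}{-6 + 100 \left(2 - 80\right)} 0 = \frac{1}{-6 + 100 \left(-78\right)} 0 = \frac{1}{-6 - 7800} \cdot 0 = \frac{1}{-7806} \cdot 0 = \left(- \frac{1}{7806}\right) 0 = 0$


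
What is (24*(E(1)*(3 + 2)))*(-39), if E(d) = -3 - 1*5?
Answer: 37440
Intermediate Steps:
E(d) = -8 (E(d) = -3 - 5 = -8)
(24*(E(1)*(3 + 2)))*(-39) = (24*(-8*(3 + 2)))*(-39) = (24*(-8*5))*(-39) = (24*(-40))*(-39) = -960*(-39) = 37440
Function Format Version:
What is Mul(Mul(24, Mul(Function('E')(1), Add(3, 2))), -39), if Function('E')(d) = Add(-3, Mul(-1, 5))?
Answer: 37440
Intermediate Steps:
Function('E')(d) = -8 (Function('E')(d) = Add(-3, -5) = -8)
Mul(Mul(24, Mul(Function('E')(1), Add(3, 2))), -39) = Mul(Mul(24, Mul(-8, Add(3, 2))), -39) = Mul(Mul(24, Mul(-8, 5)), -39) = Mul(Mul(24, -40), -39) = Mul(-960, -39) = 37440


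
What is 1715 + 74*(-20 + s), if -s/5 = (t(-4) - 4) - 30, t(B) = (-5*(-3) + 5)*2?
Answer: -1985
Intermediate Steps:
t(B) = 40 (t(B) = (15 + 5)*2 = 20*2 = 40)
s = -30 (s = -5*((40 - 4) - 30) = -5*(36 - 30) = -5*6 = -30)
1715 + 74*(-20 + s) = 1715 + 74*(-20 - 30) = 1715 + 74*(-50) = 1715 - 3700 = -1985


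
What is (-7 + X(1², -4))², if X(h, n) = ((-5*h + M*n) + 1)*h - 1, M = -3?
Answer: 0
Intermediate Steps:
X(h, n) = -1 + h*(1 - 5*h - 3*n) (X(h, n) = ((-5*h - 3*n) + 1)*h - 1 = (1 - 5*h - 3*n)*h - 1 = h*(1 - 5*h - 3*n) - 1 = -1 + h*(1 - 5*h - 3*n))
(-7 + X(1², -4))² = (-7 + (-1 + 1² - 5*(1²)² - 3*1²*(-4)))² = (-7 + (-1 + 1 - 5*1² - 3*1*(-4)))² = (-7 + (-1 + 1 - 5*1 + 12))² = (-7 + (-1 + 1 - 5 + 12))² = (-7 + 7)² = 0² = 0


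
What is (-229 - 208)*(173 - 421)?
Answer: 108376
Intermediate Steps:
(-229 - 208)*(173 - 421) = -437*(-248) = 108376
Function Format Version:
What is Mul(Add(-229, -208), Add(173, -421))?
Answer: 108376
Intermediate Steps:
Mul(Add(-229, -208), Add(173, -421)) = Mul(-437, -248) = 108376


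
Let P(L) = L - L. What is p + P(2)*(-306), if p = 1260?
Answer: 1260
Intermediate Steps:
P(L) = 0
p + P(2)*(-306) = 1260 + 0*(-306) = 1260 + 0 = 1260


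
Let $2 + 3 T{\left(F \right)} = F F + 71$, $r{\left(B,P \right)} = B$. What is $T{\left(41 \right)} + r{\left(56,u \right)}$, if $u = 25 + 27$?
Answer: $\frac{1918}{3} \approx 639.33$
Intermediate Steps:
$u = 52$
$T{\left(F \right)} = 23 + \frac{F^{2}}{3}$ ($T{\left(F \right)} = - \frac{2}{3} + \frac{F F + 71}{3} = - \frac{2}{3} + \frac{F^{2} + 71}{3} = - \frac{2}{3} + \frac{71 + F^{2}}{3} = - \frac{2}{3} + \left(\frac{71}{3} + \frac{F^{2}}{3}\right) = 23 + \frac{F^{2}}{3}$)
$T{\left(41 \right)} + r{\left(56,u \right)} = \left(23 + \frac{41^{2}}{3}\right) + 56 = \left(23 + \frac{1}{3} \cdot 1681\right) + 56 = \left(23 + \frac{1681}{3}\right) + 56 = \frac{1750}{3} + 56 = \frac{1918}{3}$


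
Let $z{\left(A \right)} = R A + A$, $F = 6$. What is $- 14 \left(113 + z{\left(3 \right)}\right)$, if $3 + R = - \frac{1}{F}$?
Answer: $-1491$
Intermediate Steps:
$R = - \frac{19}{6}$ ($R = -3 - \frac{1}{6} = - \frac{19}{6} \approx -3.1667$)
$z{\left(A \right)} = - \frac{13 A}{6}$ ($z{\left(A \right)} = - \frac{19 A}{6} + A = - \frac{13 A}{6}$)
$- 14 \left(113 + z{\left(3 \right)}\right) = - 14 \left(113 - \frac{13}{2}\right) = \left(-14\right) \frac{213}{2} = -1491$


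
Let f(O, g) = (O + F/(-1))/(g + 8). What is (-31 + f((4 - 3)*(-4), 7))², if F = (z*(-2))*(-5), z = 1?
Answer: 229441/225 ≈ 1019.7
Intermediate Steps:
F = 10 (F = (1*(-2))*(-5) = -2*(-5) = 10)
f(O, g) = (-10 + O)/(8 + g) (f(O, g) = (O + 10/(-1))/(g + 8) = (O + 10*(-1))/(8 + g) = (O - 10)/(8 + g) = (-10 + O)/(8 + g))
(-31 + f((4 - 3)*(-4), 7))² = (-31 + (-10 + (4 - 3)*(-4))/(8 + 7))² = (-31 + (-10 + 1*(-4))/15)² = (-31 + (-10 - 4)/15)² = (-31 + (1/15)*(-14))² = (-31 - 14/15)² = (-479/15)² = 229441/225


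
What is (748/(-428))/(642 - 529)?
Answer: -187/12091 ≈ -0.015466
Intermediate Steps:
(748/(-428))/(642 - 529) = (748*(-1/428))/113 = (1/113)*(-187/107) = -187/12091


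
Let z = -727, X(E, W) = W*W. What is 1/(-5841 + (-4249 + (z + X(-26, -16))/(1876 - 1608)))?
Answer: -268/2704591 ≈ -9.9091e-5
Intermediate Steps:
X(E, W) = W**2
1/(-5841 + (-4249 + (z + X(-26, -16))/(1876 - 1608))) = 1/(-5841 + (-4249 + (-727 + (-16)**2)/(1876 - 1608))) = 1/(-5841 + (-4249 + (-727 + 256)/268)) = 1/(-5841 + (-4249 - 471*1/268)) = 1/(-5841 + (-4249 - 471/268)) = 1/(-5841 - 1139203/268) = 1/(-2704591/268) = -268/2704591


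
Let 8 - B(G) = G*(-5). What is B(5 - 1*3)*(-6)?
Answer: -108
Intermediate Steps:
B(G) = 8 + 5*G (B(G) = 8 - G*(-5) = 8 - (-5)*G = 8 + 5*G)
B(5 - 1*3)*(-6) = (8 + 5*(5 - 1*3))*(-6) = (8 + 5*(5 - 3))*(-6) = (8 + 5*2)*(-6) = (8 + 10)*(-6) = 18*(-6) = -108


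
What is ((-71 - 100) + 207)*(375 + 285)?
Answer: 23760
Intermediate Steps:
((-71 - 100) + 207)*(375 + 285) = (-171 + 207)*660 = 36*660 = 23760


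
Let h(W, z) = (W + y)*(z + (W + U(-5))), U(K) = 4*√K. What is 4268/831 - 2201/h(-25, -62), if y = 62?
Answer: 1367025181/235183803 + 8804*I*√5/283013 ≈ 5.8126 + 0.06956*I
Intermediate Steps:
h(W, z) = (62 + W)*(W + z + 4*I*√5) (h(W, z) = (W + 62)*(z + (W + 4*√(-5))) = (62 + W)*(z + (W + 4*(I*√5))) = (62 + W)*(z + (W + 4*I*√5)) = (62 + W)*(W + z + 4*I*√5))
4268/831 - 2201/h(-25, -62) = 4268/831 - 2201/((-25)² + 62*(-25) + 62*(-62) - 25*(-62) + 248*I*√5 + 4*I*(-25)*√5) = 4268*(1/831) - 2201/(625 - 1550 - 3844 + 1550 + 248*I*√5 - 100*I*√5) = 4268/831 - 2201/(-3219 + 148*I*√5)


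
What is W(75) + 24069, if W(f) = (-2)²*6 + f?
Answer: 24168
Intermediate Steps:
W(f) = 24 + f (W(f) = 4*6 + f = 24 + f)
W(75) + 24069 = (24 + 75) + 24069 = 99 + 24069 = 24168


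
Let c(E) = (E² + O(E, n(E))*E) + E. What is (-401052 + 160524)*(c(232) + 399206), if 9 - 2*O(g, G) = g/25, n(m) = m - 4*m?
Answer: -2725359749664/25 ≈ -1.0901e+11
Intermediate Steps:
n(m) = -3*m
O(g, G) = 9/2 - g/50 (O(g, G) = 9/2 - g/(2*25) = 9/2 - g/50)
c(E) = E + E² + E*(9/2 - E/50) (c(E) = (E² + (9/2 - E/50)*E) + E = (E² + E*(9/2 - E/50)) + E = E + E² + E*(9/2 - E/50))
(-401052 + 160524)*(c(232) + 399206) = (-401052 + 160524)*((1/50)*232*(275 + 49*232) + 399206) = -240528*((1/50)*232*(275 + 11368) + 399206) = -240528*((1/50)*232*11643 + 399206) = -240528*(1350588/25 + 399206) = -240528*11330738/25 = -2725359749664/25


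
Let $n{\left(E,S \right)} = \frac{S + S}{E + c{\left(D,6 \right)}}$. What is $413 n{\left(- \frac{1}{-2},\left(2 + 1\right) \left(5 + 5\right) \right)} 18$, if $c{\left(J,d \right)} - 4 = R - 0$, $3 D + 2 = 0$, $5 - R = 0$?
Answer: $\frac{892080}{19} \approx 46952.0$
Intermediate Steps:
$R = 5$ ($R = 5 - 0 = 5 + 0 = 5$)
$D = - \frac{2}{3}$ ($D = - \frac{2}{3} + \frac{1}{3} \cdot 0 = - \frac{2}{3} + 0 = - \frac{2}{3} \approx -0.66667$)
$c{\left(J,d \right)} = 9$ ($c{\left(J,d \right)} = 4 + \left(5 - 0\right) = 4 + \left(5 + 0\right) = 4 + 5 = 9$)
$n{\left(E,S \right)} = \frac{2 S}{9 + E}$ ($n{\left(E,S \right)} = \frac{S + S}{E + 9} = \frac{2 S}{9 + E}$)
$413 n{\left(- \frac{1}{-2},\left(2 + 1\right) \left(5 + 5\right) \right)} 18 = 413 \frac{2 \left(2 + 1\right) \left(5 + 5\right)}{9 - \frac{1}{-2}} \cdot 18 = 413 \frac{2 \cdot 3 \cdot 10}{9 - - \frac{1}{2}} \cdot 18 = 413 \cdot 2 \cdot 30 \frac{1}{9 + \frac{1}{2}} \cdot 18 = 413 \cdot 2 \cdot 30 \frac{1}{\frac{19}{2}} \cdot 18 = 413 \cdot 2 \cdot 30 \cdot \frac{2}{19} \cdot 18 = 413 \cdot \frac{120}{19} \cdot 18 = 413 \cdot \frac{2160}{19} = \frac{892080}{19}$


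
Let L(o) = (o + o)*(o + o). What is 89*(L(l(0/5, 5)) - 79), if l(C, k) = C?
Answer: -7031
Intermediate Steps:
L(o) = 4*o² (L(o) = (2*o)*(2*o) = 4*o²)
89*(L(l(0/5, 5)) - 79) = 89*(4*(0/5)² - 79) = 89*(4*(0*(⅕))² - 79) = 89*(4*0² - 79) = 89*(4*0 - 79) = 89*(0 - 79) = 89*(-79) = -7031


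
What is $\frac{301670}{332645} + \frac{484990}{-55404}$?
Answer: $- \frac{14461577387}{1842986358} \approx -7.8468$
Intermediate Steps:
$\frac{301670}{332645} + \frac{484990}{-55404} = 301670 \cdot \frac{1}{332645} + 484990 \left(- \frac{1}{55404}\right) = \frac{60334}{66529} - \frac{242495}{27702} = - \frac{14461577387}{1842986358}$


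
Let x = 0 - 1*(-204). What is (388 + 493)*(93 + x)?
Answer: 261657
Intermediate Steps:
x = 204 (x = 0 + 204 = 204)
(388 + 493)*(93 + x) = (388 + 493)*(93 + 204) = 881*297 = 261657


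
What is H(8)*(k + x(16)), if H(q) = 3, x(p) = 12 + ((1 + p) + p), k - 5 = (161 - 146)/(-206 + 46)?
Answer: 4791/32 ≈ 149.72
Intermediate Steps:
k = 157/32 (k = 5 + (161 - 146)/(-206 + 46) = 5 + 15/(-160) = 5 + 15*(-1/160) = 5 - 3/32 = 157/32 ≈ 4.9063)
x(p) = 13 + 2*p (x(p) = 12 + (1 + 2*p) = 13 + 2*p)
H(8)*(k + x(16)) = 3*(157/32 + (13 + 2*16)) = 3*(157/32 + (13 + 32)) = 3*(157/32 + 45) = 3*(1597/32) = 4791/32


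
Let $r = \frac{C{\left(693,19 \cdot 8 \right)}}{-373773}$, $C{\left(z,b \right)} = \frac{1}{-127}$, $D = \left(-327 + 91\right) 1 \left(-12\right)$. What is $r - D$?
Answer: $- \frac{134432692271}{47469171} \approx -2832.0$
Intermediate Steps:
$D = 2832$ ($D = \left(-236\right) \left(-12\right) = 2832$)
$C{\left(z,b \right)} = - \frac{1}{127}$
$r = \frac{1}{47469171}$ ($r = - \frac{1}{127 \left(-373773\right)} = \left(- \frac{1}{127}\right) \left(- \frac{1}{373773}\right) = \frac{1}{47469171} \approx 2.1066 \cdot 10^{-8}$)
$r - D = \frac{1}{47469171} - 2832 = - \frac{134432692271}{47469171}$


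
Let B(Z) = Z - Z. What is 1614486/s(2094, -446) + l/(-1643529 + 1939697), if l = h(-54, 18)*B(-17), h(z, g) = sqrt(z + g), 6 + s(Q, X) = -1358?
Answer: -807243/682 ≈ -1183.6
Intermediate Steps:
s(Q, X) = -1364 (s(Q, X) = -6 - 1358 = -1364)
B(Z) = 0
h(z, g) = sqrt(g + z)
l = 0 (l = sqrt(18 - 54)*0 = sqrt(-36)*0 = (6*I)*0 = 0)
1614486/s(2094, -446) + l/(-1643529 + 1939697) = 1614486/(-1364) + 0/(-1643529 + 1939697) = 1614486*(-1/1364) + 0/296168 = -807243/682 + 0*(1/296168) = -807243/682 + 0 = -807243/682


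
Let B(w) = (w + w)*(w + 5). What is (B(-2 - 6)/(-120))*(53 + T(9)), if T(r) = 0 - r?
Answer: -88/5 ≈ -17.600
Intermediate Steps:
T(r) = -r
B(w) = 2*w*(5 + w) (B(w) = (2*w)*(5 + w) = 2*w*(5 + w))
(B(-2 - 6)/(-120))*(53 + T(9)) = ((2*(-2 - 6)*(5 + (-2 - 6)))/(-120))*(53 - 1*9) = ((2*(-8)*(5 - 8))*(-1/120))*(53 - 9) = ((2*(-8)*(-3))*(-1/120))*44 = (48*(-1/120))*44 = -⅖*44 = -88/5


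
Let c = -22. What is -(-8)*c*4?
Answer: -704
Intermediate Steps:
-(-8)*c*4 = -(-8)*(-22)*4 = -8*22*4 = -176*4 = -704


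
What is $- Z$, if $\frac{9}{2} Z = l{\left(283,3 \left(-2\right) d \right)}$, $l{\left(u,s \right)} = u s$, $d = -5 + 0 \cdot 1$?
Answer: $- \frac{5660}{3} \approx -1886.7$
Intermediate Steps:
$d = -5$ ($d = -5 + 0 = -5$)
$l{\left(u,s \right)} = s u$
$Z = \frac{5660}{3}$ ($Z = \frac{2 \cdot 3 \left(-2\right) \left(-5\right) 283}{9} = \frac{2 \left(-6\right) \left(-5\right) 283}{9} = \frac{2 \cdot 30 \cdot 283}{9} = \frac{2}{9} \cdot 8490 = \frac{5660}{3} \approx 1886.7$)
$- Z = \left(-1\right) \frac{5660}{3} = - \frac{5660}{3}$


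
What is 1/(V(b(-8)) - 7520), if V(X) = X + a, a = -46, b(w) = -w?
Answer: -1/7558 ≈ -0.00013231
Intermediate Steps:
V(X) = -46 + X (V(X) = X - 46 = -46 + X)
1/(V(b(-8)) - 7520) = 1/((-46 - 1*(-8)) - 7520) = 1/((-46 + 8) - 7520) = 1/(-38 - 7520) = 1/(-7558) = -1/7558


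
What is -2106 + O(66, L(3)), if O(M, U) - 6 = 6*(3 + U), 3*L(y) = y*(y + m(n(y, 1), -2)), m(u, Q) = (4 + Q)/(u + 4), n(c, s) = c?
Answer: -14436/7 ≈ -2062.3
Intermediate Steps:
m(u, Q) = (4 + Q)/(4 + u)
L(y) = y*(y + 2/(4 + y))/3 (L(y) = (y*(y + (4 - 2)/(4 + y)))/3 = (y*(y + 2/(4 + y)))/3 = y*(y + 2/(4 + y))/3)
O(M, U) = 24 + 6*U (O(M, U) = 6 + 6*(3 + U) = 6 + (18 + 6*U) = 24 + 6*U)
-2106 + O(66, L(3)) = -2106 + (24 + 6*((⅓)*3*(2 + 3*(4 + 3))/(4 + 3))) = -2106 + (24 + 6*((⅓)*3*(2 + 3*7)/7)) = -2106 + (24 + 6*((⅓)*3*(⅐)*(2 + 21))) = -2106 + (24 + 6*((⅓)*3*(⅐)*23)) = -2106 + (24 + 6*(23/7)) = -2106 + (24 + 138/7) = -2106 + 306/7 = -14436/7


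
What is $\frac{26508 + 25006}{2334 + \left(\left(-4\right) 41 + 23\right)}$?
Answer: $\frac{1198}{51} \approx 23.49$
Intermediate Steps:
$\frac{26508 + 25006}{2334 + \left(\left(-4\right) 41 + 23\right)} = \frac{51514}{2334 + \left(-164 + 23\right)} = \frac{51514}{2334 - 141} = \frac{51514}{2193} = 51514 \cdot \frac{1}{2193} = \frac{1198}{51}$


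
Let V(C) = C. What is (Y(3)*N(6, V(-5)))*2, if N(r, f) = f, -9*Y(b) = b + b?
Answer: 20/3 ≈ 6.6667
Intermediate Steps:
Y(b) = -2*b/9 (Y(b) = -(b + b)/9 = -2*b/9)
(Y(3)*N(6, V(-5)))*2 = (-2/9*3*(-5))*2 = -⅔*(-5)*2 = (10/3)*2 = 20/3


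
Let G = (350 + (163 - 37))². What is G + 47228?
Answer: 273804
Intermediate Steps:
G = 226576 (G = (350 + 126)² = 476² = 226576)
G + 47228 = 226576 + 47228 = 273804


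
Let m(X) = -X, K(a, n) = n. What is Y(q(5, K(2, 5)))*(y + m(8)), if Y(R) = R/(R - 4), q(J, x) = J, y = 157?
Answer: 745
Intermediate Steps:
Y(R) = R/(-4 + R)
Y(q(5, K(2, 5)))*(y + m(8)) = (5/(-4 + 5))*(157 - 1*8) = (5/1)*(157 - 8) = (5*1)*149 = 5*149 = 745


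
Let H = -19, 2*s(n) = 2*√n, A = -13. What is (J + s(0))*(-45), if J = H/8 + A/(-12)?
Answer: 465/8 ≈ 58.125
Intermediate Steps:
s(n) = √n (s(n) = (2*√n)/2 = √n)
J = -31/24 (J = -19/8 - 13/(-12) = -19*⅛ - 13*(-1/12) = -19/8 + 13/12 = -31/24 ≈ -1.2917)
(J + s(0))*(-45) = (-31/24 + √0)*(-45) = (-31/24 + 0)*(-45) = -31/24*(-45) = 465/8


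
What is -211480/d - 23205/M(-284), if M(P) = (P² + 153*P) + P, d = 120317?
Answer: -163073809/68340056 ≈ -2.3862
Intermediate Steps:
M(P) = P² + 154*P
-211480/d - 23205/M(-284) = -211480/120317 - 23205*(-1/(284*(154 - 284))) = -211480*1/120317 - 23205/((-284*(-130))) = -211480/120317 - 23205/36920 = -211480/120317 - 23205*1/36920 = -211480/120317 - 357/568 = -163073809/68340056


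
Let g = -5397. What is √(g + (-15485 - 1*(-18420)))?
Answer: I*√2462 ≈ 49.619*I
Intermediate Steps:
√(g + (-15485 - 1*(-18420))) = √(-5397 + (-15485 - 1*(-18420))) = √(-5397 + (-15485 + 18420)) = √(-5397 + 2935) = √(-2462) = I*√2462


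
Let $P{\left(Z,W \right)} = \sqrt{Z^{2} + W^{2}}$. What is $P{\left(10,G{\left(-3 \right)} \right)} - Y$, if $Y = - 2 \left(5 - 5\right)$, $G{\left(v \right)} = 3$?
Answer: $\sqrt{109} \approx 10.44$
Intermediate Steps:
$P{\left(Z,W \right)} = \sqrt{W^{2} + Z^{2}}$
$Y = 0$ ($Y = \left(-2\right) 0 = 0$)
$P{\left(10,G{\left(-3 \right)} \right)} - Y = \sqrt{3^{2} + 10^{2}} - 0 = \sqrt{9 + 100} + 0 = \sqrt{109} + 0 = \sqrt{109}$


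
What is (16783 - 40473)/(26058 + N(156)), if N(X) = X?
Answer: -11845/13107 ≈ -0.90372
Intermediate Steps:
(16783 - 40473)/(26058 + N(156)) = (16783 - 40473)/(26058 + 156) = -23690/26214 = -23690*1/26214 = -11845/13107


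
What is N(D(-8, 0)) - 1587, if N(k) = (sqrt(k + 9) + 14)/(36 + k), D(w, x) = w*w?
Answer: -79343/50 + sqrt(73)/100 ≈ -1586.8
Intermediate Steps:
D(w, x) = w**2
N(k) = (14 + sqrt(9 + k))/(36 + k) (N(k) = (sqrt(9 + k) + 14)/(36 + k) = (14 + sqrt(9 + k))/(36 + k))
N(D(-8, 0)) - 1587 = (14 + sqrt(9 + (-8)**2))/(36 + (-8)**2) - 1587 = (14 + sqrt(9 + 64))/(36 + 64) - 1587 = (14 + sqrt(73))/100 - 1587 = (7/50 + sqrt(73)/100) - 1587 = -79343/50 + sqrt(73)/100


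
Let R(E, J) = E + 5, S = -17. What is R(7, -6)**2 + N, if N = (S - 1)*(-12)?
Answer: 360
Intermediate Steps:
R(E, J) = 5 + E
N = 216 (N = (-17 - 1)*(-12) = -18*(-12) = 216)
R(7, -6)**2 + N = (5 + 7)**2 + 216 = 12**2 + 216 = 144 + 216 = 360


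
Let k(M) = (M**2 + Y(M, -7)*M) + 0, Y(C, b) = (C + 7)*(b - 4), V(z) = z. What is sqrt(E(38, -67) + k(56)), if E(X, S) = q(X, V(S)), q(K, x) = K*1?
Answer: I*sqrt(35634) ≈ 188.77*I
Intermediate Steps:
q(K, x) = K
Y(C, b) = (-4 + b)*(7 + C) (Y(C, b) = (7 + C)*(-4 + b) = (-4 + b)*(7 + C))
E(X, S) = X
k(M) = M**2 + M*(-77 - 11*M) (k(M) = (M**2 + (-28 - 4*M + 7*(-7) + M*(-7))*M) + 0 = (M**2 + (-28 - 4*M - 49 - 7*M)*M) + 0 = (M**2 + (-77 - 11*M)*M) + 0 = (M**2 + M*(-77 - 11*M)) + 0 = M**2 + M*(-77 - 11*M))
sqrt(E(38, -67) + k(56)) = sqrt(38 - 1*56*(77 + 10*56)) = sqrt(38 - 1*56*(77 + 560)) = sqrt(38 - 1*56*637) = sqrt(38 - 35672) = sqrt(-35634) = I*sqrt(35634)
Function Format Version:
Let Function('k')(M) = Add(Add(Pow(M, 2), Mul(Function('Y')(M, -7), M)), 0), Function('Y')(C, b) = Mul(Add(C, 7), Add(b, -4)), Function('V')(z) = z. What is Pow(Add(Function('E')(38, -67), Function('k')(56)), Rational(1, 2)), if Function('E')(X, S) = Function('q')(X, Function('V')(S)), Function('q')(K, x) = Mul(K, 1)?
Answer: Mul(I, Pow(35634, Rational(1, 2))) ≈ Mul(188.77, I)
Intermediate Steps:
Function('q')(K, x) = K
Function('Y')(C, b) = Mul(Add(-4, b), Add(7, C)) (Function('Y')(C, b) = Mul(Add(7, C), Add(-4, b)) = Mul(Add(-4, b), Add(7, C)))
Function('E')(X, S) = X
Function('k')(M) = Add(Pow(M, 2), Mul(M, Add(-77, Mul(-11, M)))) (Function('k')(M) = Add(Add(Pow(M, 2), Mul(Add(-28, Mul(-4, M), Mul(7, -7), Mul(M, -7)), M)), 0) = Add(Add(Pow(M, 2), Mul(Add(-28, Mul(-4, M), -49, Mul(-7, M)), M)), 0) = Add(Add(Pow(M, 2), Mul(Add(-77, Mul(-11, M)), M)), 0) = Add(Add(Pow(M, 2), Mul(M, Add(-77, Mul(-11, M)))), 0) = Add(Pow(M, 2), Mul(M, Add(-77, Mul(-11, M)))))
Pow(Add(Function('E')(38, -67), Function('k')(56)), Rational(1, 2)) = Pow(Add(38, Mul(-1, 56, Add(77, Mul(10, 56)))), Rational(1, 2)) = Pow(Add(38, Mul(-1, 56, Add(77, 560))), Rational(1, 2)) = Pow(Add(38, Mul(-1, 56, 637)), Rational(1, 2)) = Pow(Add(38, -35672), Rational(1, 2)) = Pow(-35634, Rational(1, 2)) = Mul(I, Pow(35634, Rational(1, 2)))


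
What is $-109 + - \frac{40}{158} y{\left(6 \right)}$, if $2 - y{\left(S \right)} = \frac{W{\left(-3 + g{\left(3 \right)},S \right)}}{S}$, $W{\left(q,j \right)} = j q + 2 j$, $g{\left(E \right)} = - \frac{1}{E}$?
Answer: $- \frac{26033}{237} \approx -109.84$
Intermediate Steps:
$W{\left(q,j \right)} = 2 j + j q$
$y{\left(S \right)} = \frac{10}{3}$ ($y{\left(S \right)} = 2 - \frac{S \left(2 - \frac{10}{3}\right)}{S} = 2 - \frac{S \left(- \frac{4}{3}\right)}{S} = 2 - \frac{\left(- \frac{4}{3}\right) S}{S} = 2 - - \frac{4}{3} = 2 + \frac{4}{3} = \frac{10}{3}$)
$-109 + - \frac{40}{158} y{\left(6 \right)} = -109 + - \frac{40}{158} \cdot \frac{10}{3} = -109 + \left(-40\right) \frac{1}{158} \cdot \frac{10}{3} = -109 - \frac{200}{237} = - \frac{26033}{237}$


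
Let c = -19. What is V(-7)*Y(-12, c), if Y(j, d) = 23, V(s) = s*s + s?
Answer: 966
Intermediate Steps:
V(s) = s + s**2 (V(s) = s**2 + s = s + s**2)
V(-7)*Y(-12, c) = -7*(1 - 7)*23 = -7*(-6)*23 = 42*23 = 966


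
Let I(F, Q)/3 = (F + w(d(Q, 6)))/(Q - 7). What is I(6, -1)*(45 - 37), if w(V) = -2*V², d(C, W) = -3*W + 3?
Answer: 1332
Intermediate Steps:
d(C, W) = 3 - 3*W
I(F, Q) = 3*(-450 + F)/(-7 + Q) (I(F, Q) = 3*((F - 2*(3 - 3*6)²)/(Q - 7)) = 3*((F - 2*(3 - 18)²)/(-7 + Q)) = 3*((F - 2*(-15)²)/(-7 + Q)) = 3*((F - 2*225)/(-7 + Q)) = 3*((F - 450)/(-7 + Q)) = 3*((-450 + F)/(-7 + Q)) = 3*(-450 + F)/(-7 + Q))
I(6, -1)*(45 - 37) = (3*(-450 + 6)/(-7 - 1))*(45 - 37) = (3*(-444)/(-8))*8 = (3*(-⅛)*(-444))*8 = (333/2)*8 = 1332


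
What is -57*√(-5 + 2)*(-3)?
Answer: 171*I*√3 ≈ 296.18*I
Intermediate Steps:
-57*√(-5 + 2)*(-3) = -57*√(-3)*(-3) = -57*I*√3*(-3) = 171*I*√3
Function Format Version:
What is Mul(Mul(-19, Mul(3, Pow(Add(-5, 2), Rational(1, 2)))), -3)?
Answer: Mul(171, I, Pow(3, Rational(1, 2))) ≈ Mul(296.18, I)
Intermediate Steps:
Mul(Mul(-19, Mul(3, Pow(Add(-5, 2), Rational(1, 2)))), -3) = Mul(Mul(-19, Mul(3, Pow(-3, Rational(1, 2)))), -3) = Mul(Mul(-19, Mul(3, Mul(I, Pow(3, Rational(1, 2))))), -3) = Mul(Mul(-19, Mul(3, I, Pow(3, Rational(1, 2)))), -3) = Mul(Mul(-57, I, Pow(3, Rational(1, 2))), -3) = Mul(171, I, Pow(3, Rational(1, 2)))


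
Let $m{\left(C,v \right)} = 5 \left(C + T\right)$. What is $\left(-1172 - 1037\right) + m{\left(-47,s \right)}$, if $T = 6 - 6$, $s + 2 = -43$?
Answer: $-2444$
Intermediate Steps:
$s = -45$ ($s = -2 - 43 = -45$)
$T = 0$ ($T = 6 - 6 = 0$)
$m{\left(C,v \right)} = 5 C$ ($m{\left(C,v \right)} = 5 \left(C + 0\right) = 5 C$)
$\left(-1172 - 1037\right) + m{\left(-47,s \right)} = \left(-1172 - 1037\right) + 5 \left(-47\right) = -2209 - 235 = -2444$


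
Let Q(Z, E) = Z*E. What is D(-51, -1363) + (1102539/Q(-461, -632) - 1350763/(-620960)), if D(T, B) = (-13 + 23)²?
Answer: 2396246738877/22614742240 ≈ 105.96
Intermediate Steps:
D(T, B) = 100 (D(T, B) = 10² = 100)
Q(Z, E) = E*Z
D(-51, -1363) + (1102539/Q(-461, -632) - 1350763/(-620960)) = 100 + (1102539/((-632*(-461))) - 1350763/(-620960)) = 100 + (1102539/291352 - 1350763*(-1/620960)) = 100 + (1102539*(1/291352) + 1350763/620960) = 100 + (1102539/291352 + 1350763/620960) = 100 + 134772514877/22614742240 = 2396246738877/22614742240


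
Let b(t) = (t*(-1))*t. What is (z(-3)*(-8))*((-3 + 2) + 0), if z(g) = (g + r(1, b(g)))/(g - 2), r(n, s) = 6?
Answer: -24/5 ≈ -4.8000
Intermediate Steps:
b(t) = -t² (b(t) = (-t)*t = -t²)
z(g) = (6 + g)/(-2 + g) (z(g) = (g + 6)/(g - 2) = (6 + g)/(-2 + g))
(z(-3)*(-8))*((-3 + 2) + 0) = (((6 - 3)/(-2 - 3))*(-8))*((-3 + 2) + 0) = ((3/(-5))*(-8))*(-1 + 0) = (-⅕*3*(-8))*(-1) = -⅗*(-8)*(-1) = (24/5)*(-1) = -24/5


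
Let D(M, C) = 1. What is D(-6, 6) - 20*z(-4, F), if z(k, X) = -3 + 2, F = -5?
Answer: 21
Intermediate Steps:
z(k, X) = -1
D(-6, 6) - 20*z(-4, F) = 1 - 20*(-1) = 1 + 20 = 21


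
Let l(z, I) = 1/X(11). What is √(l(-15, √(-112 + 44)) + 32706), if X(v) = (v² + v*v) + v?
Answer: √2093478607/253 ≈ 180.85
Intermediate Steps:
X(v) = v + 2*v² (X(v) = (v² + v²) + v = 2*v² + v = v + 2*v²)
l(z, I) = 1/253 (l(z, I) = 1/(11*(1 + 2*11)) = 1/(11*(1 + 22)) = 1/(11*23) = 1/253)
√(l(-15, √(-112 + 44)) + 32706) = √(1/253 + 32706) = √(8274619/253) = √2093478607/253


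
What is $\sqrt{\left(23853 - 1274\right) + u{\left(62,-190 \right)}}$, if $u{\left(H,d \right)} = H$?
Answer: $\sqrt{22641} \approx 150.47$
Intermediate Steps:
$\sqrt{\left(23853 - 1274\right) + u{\left(62,-190 \right)}} = \sqrt{\left(23853 - 1274\right) + 62} = \sqrt{22579 + 62} = \sqrt{22641}$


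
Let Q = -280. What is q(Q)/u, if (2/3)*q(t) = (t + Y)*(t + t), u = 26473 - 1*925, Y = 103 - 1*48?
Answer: 15750/2129 ≈ 7.3978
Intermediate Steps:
Y = 55 (Y = 103 - 48 = 55)
u = 25548 (u = 26473 - 925 = 25548)
q(t) = 3*t*(55 + t) (q(t) = 3*((t + 55)*(t + t))/2 = 3*((55 + t)*(2*t))/2 = 3*(2*t*(55 + t))/2 = 3*t*(55 + t))
q(Q)/u = (3*(-280)*(55 - 280))/25548 = (3*(-280)*(-225))*(1/25548) = 189000*(1/25548) = 15750/2129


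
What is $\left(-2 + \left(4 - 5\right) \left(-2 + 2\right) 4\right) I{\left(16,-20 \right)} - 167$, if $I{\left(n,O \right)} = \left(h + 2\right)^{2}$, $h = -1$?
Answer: $-169$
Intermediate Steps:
$I{\left(n,O \right)} = 1$ ($I{\left(n,O \right)} = \left(-1 + 2\right)^{2} = 1^{2} = 1$)
$\left(-2 + \left(4 - 5\right) \left(-2 + 2\right) 4\right) I{\left(16,-20 \right)} - 167 = \left(-2 + \left(4 - 5\right) \left(-2 + 2\right) 4\right) 1 - 167 = \left(-2 + \left(-1\right) 0 \cdot 4\right) 1 - 167 = \left(-2 + 0 \cdot 4\right) 1 - 167 = \left(-2 + 0\right) 1 - 167 = \left(-2\right) 1 - 167 = -2 - 167 = -169$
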